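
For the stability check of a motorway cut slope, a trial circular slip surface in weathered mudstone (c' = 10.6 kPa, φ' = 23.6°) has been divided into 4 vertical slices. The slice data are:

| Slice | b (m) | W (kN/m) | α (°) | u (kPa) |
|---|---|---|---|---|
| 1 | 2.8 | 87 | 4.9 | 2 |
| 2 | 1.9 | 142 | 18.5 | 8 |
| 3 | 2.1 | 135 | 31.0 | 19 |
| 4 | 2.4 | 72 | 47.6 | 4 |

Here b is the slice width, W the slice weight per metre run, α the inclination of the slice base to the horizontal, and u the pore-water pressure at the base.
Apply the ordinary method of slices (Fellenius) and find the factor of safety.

FS = 1.41

Ordinary method of slices: FS = Σ[c'·Δl_i + (W_i cosα_i − u_i·Δl_i)·tanφ'] / Σ W_i sinα_i, with Δl_i = b_i / cosα_i.
Slice 1: Δl = 2.8/cos4.9° = 2.810 m; N'_1 = 87·cos4.9° − 2·2.810 = 81.1; c'Δl = 29.79; W sinα = 7.4
Slice 2: Δl = 1.9/cos18.5° = 2.004 m; N'_2 = 142·cos18.5° − 8·2.004 = 118.6; c'Δl = 21.24; W sinα = 45.1
Slice 3: Δl = 2.1/cos31.0° = 2.450 m; N'_3 = 135·cos31.0° − 19·2.450 = 69.2; c'Δl = 25.97; W sinα = 69.5
Slice 4: Δl = 2.4/cos47.6° = 3.559 m; N'_4 = 72·cos47.6° − 4·3.559 = 34.3; c'Δl = 37.73; W sinα = 53.2
Σc'Δl = 114.7 kN/m; ΣN' = 303.2 kN/m; ΣW sinα = 175.2 kN/m
Resisting = 114.7 + 303.2·tan23.6° = 114.7 + 132.5 = 247.2 kN/m
FS = 247.2 / 175.2 = 1.411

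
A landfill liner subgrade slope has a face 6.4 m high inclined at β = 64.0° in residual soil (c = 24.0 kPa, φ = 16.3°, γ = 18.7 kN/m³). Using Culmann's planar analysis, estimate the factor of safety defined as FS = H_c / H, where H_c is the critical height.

H_c = (4c/γ) · sinβ cosφ / [1 − cos(β − φ)]
    = (4·24.0/18.7) · sin64.0°·cos16.3° / [1 − cos47.7°]
    = 5.134 · 0.8627 / 0.3270 = 13.54 m
FS = H_c / H = 13.54 / 6.4 = 2.116

FS = 2.12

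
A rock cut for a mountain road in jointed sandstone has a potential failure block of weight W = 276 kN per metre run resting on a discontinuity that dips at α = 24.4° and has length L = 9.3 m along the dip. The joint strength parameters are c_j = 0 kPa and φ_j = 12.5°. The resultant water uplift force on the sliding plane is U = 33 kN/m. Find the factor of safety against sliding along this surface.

Resolving the block weight along and normal to the plane and applying the Mohr–Coulomb strength on the joint:
N' = W cosα − U = 276·cos24.4° − 33 = 218.3 kN/m
Driving force T = W sinα = 276·sin24.4° = 114.0 kN/m
Resisting force R = c_j·L + N'·tanφ_j = 0·9.3 + 218.3·tan12.5° = 0.0 + 48.4 = 48.4 kN/m
FS = R / T = 48.4 / 114.0 = 0.425

FS = 0.42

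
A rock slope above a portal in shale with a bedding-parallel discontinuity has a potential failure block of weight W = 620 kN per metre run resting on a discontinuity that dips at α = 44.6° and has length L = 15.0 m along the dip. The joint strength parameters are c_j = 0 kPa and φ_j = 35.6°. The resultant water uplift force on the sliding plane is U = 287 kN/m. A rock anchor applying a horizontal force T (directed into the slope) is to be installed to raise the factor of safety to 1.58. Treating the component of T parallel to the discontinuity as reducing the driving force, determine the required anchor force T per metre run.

Resolving forces along and normal to the sliding plane, with the horizontal anchor force T adding T·sinα to the effective normal force and T·cosα acting up the plane against the driving force:
FS = [c_jL + (W cosα − U + T sinα) tanφ_j] / [W sinα − T cosα]
Without the anchor: N' = 154.5 kN/m, driving T_d = 435.3 kN/m, resisting R = 0·15.0 + 154.5·tan35.6° = 110.6 kN/m, FS = 0.25.
Setting FS = 1.58 and solving for T:
1.58·(435.3 − T cos44.6°) = 110.6 + T sin44.6°·tan35.6°
T·(sin44.6°·tan35.6° + 1.58·cos44.6°) = 1.58·435.3 − 110.6
T·(0.7022·0.7159 + 1.58·0.7120) = 687.8 − 110.6 = 577.2
T·1.6277 = 577.2
T = 354.6 kN/m

T = 355 kN/m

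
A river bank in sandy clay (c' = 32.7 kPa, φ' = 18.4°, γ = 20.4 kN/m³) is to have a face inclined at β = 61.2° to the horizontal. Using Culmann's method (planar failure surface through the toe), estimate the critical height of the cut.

H_c = 20.02 m

Culmann's analysis gives the critical failure plane at α_cr = (β + φ')/2 = (61.2 + 18.4)/2 = 39.8°, and the critical height
H_c = (4c'/γ) · sinβ cosφ' / [1 − cos(β − φ')]
    = (4·32.7/20.4) · sin61.2°·cos18.4° / [1 − cos(42.8°)]
    = 6.412 · 0.8763·0.9489 / [1 − 0.7337]
    = 6.412 · 0.8315 / 0.2663
    = 20.02 m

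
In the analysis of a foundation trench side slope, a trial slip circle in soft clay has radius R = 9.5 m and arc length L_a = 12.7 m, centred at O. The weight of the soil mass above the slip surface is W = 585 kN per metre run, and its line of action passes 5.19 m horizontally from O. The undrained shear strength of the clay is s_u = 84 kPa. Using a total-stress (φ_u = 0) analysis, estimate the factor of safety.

FS = 3.34

Taking moments about the centre O, the resisting moment is provided by the undrained shear strength acting along the arc:
M_R = s_u·L_a·R = 84·12.70·9.5 = 10134.6 kN·m/m
M_D = W·d = 585·5.19 = 3036.2 kN·m/m
FS = M_R / M_D = 10134.6 / 3036.2 = 3.338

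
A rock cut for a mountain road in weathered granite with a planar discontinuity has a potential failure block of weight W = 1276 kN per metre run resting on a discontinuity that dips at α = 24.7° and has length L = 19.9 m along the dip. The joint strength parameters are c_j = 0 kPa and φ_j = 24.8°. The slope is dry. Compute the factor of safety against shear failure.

Resolving the block weight along and normal to the plane and applying the Mohr–Coulomb strength on the joint:
N' = W cosα = 1276·cos24.7° = 1159.3 kN/m
Driving force T = W sinα = 1276·sin24.7° = 533.2 kN/m
Resisting force R = c_j·L + N'·tanφ_j = 0·19.9 + 1159.3·tan24.8° = 0.0 + 535.7 = 535.7 kN/m
FS = R / T = 535.7 / 533.2 = 1.005

FS = 1.00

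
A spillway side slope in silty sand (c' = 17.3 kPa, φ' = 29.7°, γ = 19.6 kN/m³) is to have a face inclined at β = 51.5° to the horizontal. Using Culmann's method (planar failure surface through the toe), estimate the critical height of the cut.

H_c = 33.56 m

Culmann's analysis gives the critical failure plane at α_cr = (β + φ')/2 = (51.5 + 29.7)/2 = 40.6°, and the critical height
H_c = (4c'/γ) · sinβ cosφ' / [1 − cos(β − φ')]
    = (4·17.3/19.6) · sin51.5°·cos29.7° / [1 − cos(21.8°)]
    = 3.531 · 0.7826·0.8686 / [1 − 0.9285]
    = 3.531 · 0.6798 / 0.0715
    = 33.56 m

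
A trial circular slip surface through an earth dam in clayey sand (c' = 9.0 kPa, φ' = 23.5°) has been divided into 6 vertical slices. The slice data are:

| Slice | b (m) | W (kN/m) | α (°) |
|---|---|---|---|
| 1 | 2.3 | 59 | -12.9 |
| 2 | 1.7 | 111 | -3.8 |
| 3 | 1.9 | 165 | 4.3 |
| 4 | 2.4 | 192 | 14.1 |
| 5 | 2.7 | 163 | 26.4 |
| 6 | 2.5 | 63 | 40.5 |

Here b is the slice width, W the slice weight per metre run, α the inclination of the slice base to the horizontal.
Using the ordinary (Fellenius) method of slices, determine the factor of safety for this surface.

FS = 2.91

Ordinary method of slices: FS = Σ[c'·Δl_i + (W_i cosα_i)·tanφ'] / Σ W_i sinα_i, with Δl_i = b_i / cosα_i.
Slice 1: Δl = 2.3/cos(-12.9°) = 2.360 m; N'_1 = 59·cos(-12.9°) = 57.5; c'Δl = 21.24; W sinα = -13.2
Slice 2: Δl = 1.7/cos(-3.8°) = 1.704 m; N'_2 = 111·cos(-3.8°) = 110.8; c'Δl = 15.33; W sinα = -7.4
Slice 3: Δl = 1.9/cos4.3° = 1.905 m; N'_3 = 165·cos4.3° = 164.5; c'Δl = 17.15; W sinα = 12.4
Slice 4: Δl = 2.4/cos14.1° = 2.475 m; N'_4 = 192·cos14.1° = 186.2; c'Δl = 22.27; W sinα = 46.8
Slice 5: Δl = 2.7/cos26.4° = 3.014 m; N'_5 = 163·cos26.4° = 146.0; c'Δl = 27.13; W sinα = 72.5
Slice 6: Δl = 2.5/cos40.5° = 3.288 m; N'_6 = 63·cos40.5° = 47.9; c'Δl = 29.59; W sinα = 40.9
Σc'Δl = 132.7 kN/m; ΣN' = 712.9 kN/m; ΣW sinα = 152.0 kN/m
Resisting = 132.7 + 712.9·tan23.5° = 132.7 + 310.0 = 442.7 kN/m
FS = 442.7 / 152.0 = 2.912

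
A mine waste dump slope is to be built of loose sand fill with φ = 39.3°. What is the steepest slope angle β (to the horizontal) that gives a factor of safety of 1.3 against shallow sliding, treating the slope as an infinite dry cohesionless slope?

For an infinite dry cohesionless slope FS = tanφ/tanβ, so tanβ = tanφ / FS.
tanβ = tan39.3° / 1.3 = 0.8185 / 1.3 = 0.6296
β = arctan(0.6296) = 32.19°

β = 32.2°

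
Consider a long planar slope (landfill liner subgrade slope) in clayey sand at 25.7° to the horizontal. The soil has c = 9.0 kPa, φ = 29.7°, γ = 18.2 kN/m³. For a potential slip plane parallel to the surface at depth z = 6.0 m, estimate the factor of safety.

For an infinite slope with a slip plane parallel to the surface (no pore pressure): FS = [c + γz cos²β tanφ] / [γz sinβ cosβ].
γz = 18.2·6.0 = 109.20 kN/m²
Numerator = 9.0 + 109.20·cos²25.7°·tan29.7° = 9.0 + 109.20·0.8119·0.5704 = 59.573 kPa
Denominator = 109.20·sin25.7°·cos25.7° = 109.20·0.4337·0.9011 = 42.671 kPa
FS = 59.573 / 42.671 = 1.396

FS = 1.40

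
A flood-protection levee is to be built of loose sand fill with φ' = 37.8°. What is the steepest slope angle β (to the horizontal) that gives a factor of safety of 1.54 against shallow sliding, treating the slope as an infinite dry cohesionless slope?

For an infinite dry cohesionless slope FS = tanφ'/tanβ, so tanβ = tanφ' / FS.
tanβ = tan37.8° / 1.54 = 0.7757 / 1.54 = 0.5037
β = arctan(0.5037) = 26.73°

β = 26.7°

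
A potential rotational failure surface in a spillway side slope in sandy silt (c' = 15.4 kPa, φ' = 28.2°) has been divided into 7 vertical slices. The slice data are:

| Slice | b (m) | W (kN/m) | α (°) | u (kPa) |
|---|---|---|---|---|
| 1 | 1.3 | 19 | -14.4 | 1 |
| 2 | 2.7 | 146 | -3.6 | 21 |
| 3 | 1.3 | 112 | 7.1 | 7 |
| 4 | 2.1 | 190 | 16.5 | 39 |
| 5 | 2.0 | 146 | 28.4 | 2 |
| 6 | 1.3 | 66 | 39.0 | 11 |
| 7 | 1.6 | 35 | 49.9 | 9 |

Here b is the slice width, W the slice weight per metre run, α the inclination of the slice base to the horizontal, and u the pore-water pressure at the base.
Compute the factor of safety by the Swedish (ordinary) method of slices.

Ordinary method of slices: FS = Σ[c'·Δl_i + (W_i cosα_i − u_i·Δl_i)·tanφ'] / Σ W_i sinα_i, with Δl_i = b_i / cosα_i.
Slice 1: Δl = 1.3/cos(-14.4°) = 1.342 m; N'_1 = 19·cos(-14.4°) − 1·1.342 = 17.1; c'Δl = 20.67; W sinα = -4.7
Slice 2: Δl = 2.7/cos(-3.6°) = 2.705 m; N'_2 = 146·cos(-3.6°) − 21·2.705 = 88.9; c'Δl = 41.66; W sinα = -9.2
Slice 3: Δl = 1.3/cos7.1° = 1.310 m; N'_3 = 112·cos7.1° − 7·1.310 = 102.0; c'Δl = 20.17; W sinα = 13.8
Slice 4: Δl = 2.1/cos16.5° = 2.190 m; N'_4 = 190·cos16.5° − 39·2.190 = 96.8; c'Δl = 33.73; W sinα = 54.0
Slice 5: Δl = 2.0/cos28.4° = 2.274 m; N'_5 = 146·cos28.4° − 2·2.274 = 123.9; c'Δl = 35.01; W sinα = 69.4
Slice 6: Δl = 1.3/cos39.0° = 1.673 m; N'_6 = 66·cos39.0° − 11·1.673 = 32.9; c'Δl = 25.76; W sinα = 41.5
Slice 7: Δl = 1.6/cos49.9° = 2.484 m; N'_7 = 35·cos49.9° − 9·2.484 = 0.2; c'Δl = 38.25; W sinα = 26.8
Σc'Δl = 215.3 kN/m; ΣN' = 461.7 kN/m; ΣW sinα = 191.7 kN/m
Resisting = 215.3 + 461.7·tan28.2° = 215.3 + 247.5 = 462.8 kN/m
FS = 462.8 / 191.7 = 2.415

FS = 2.41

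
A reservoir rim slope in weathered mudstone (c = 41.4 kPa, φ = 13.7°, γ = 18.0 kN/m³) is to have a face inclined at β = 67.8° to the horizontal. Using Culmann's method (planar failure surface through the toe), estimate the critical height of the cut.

Culmann's analysis gives the critical failure plane at α_cr = (β + φ)/2 = (67.8 + 13.7)/2 = 40.8°, and the critical height
H_c = (4c/γ) · sinβ cosφ / [1 − cos(β − φ)]
    = (4·41.4/18.0) · sin67.8°·cos13.7° / [1 − cos(54.1°)]
    = 9.200 · 0.9259·0.9715 / [1 − 0.5864]
    = 9.200 · 0.8995 / 0.4136
    = 20.01 m

H_c = 20.01 m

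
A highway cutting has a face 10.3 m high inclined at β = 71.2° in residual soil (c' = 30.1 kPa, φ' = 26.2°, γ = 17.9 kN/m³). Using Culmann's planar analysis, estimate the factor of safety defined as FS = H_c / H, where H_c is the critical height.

FS = 1.89

H_c = (4c'/γ) · sinβ cosφ' / [1 − cos(β − φ')]
    = (4·30.1/17.9) · sin71.2°·cos26.2° / [1 − cos45.0°]
    = 6.726 · 0.8494 / 0.2929 = 19.51 m
FS = H_c / H = 19.51 / 10.3 = 1.894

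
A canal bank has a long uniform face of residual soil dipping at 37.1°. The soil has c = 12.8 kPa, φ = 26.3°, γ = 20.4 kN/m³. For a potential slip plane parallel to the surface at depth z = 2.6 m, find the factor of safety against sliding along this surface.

FS = 1.16

For an infinite slope with a slip plane parallel to the surface (no pore pressure): FS = [c + γz cos²β tanφ] / [γz sinβ cosβ].
γz = 20.4·2.6 = 53.04 kN/m²
Numerator = 12.8 + 53.04·cos²37.1°·tan26.3° = 12.8 + 53.04·0.6361·0.4942 = 29.476 kPa
Denominator = 53.04·sin37.1°·cos37.1° = 53.04·0.6032·0.7976 = 25.518 kPa
FS = 29.476 / 25.518 = 1.155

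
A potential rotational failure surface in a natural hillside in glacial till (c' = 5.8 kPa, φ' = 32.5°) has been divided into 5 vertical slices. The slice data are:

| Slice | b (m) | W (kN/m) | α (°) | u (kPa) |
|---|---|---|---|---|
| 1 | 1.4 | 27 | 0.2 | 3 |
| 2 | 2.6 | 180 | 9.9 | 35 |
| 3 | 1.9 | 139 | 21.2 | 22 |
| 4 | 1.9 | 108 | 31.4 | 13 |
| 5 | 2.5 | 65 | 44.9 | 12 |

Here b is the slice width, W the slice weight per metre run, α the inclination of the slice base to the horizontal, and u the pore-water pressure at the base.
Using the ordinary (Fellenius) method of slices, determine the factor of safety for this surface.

FS = 1.28

Ordinary method of slices: FS = Σ[c'·Δl_i + (W_i cosα_i − u_i·Δl_i)·tanφ'] / Σ W_i sinα_i, with Δl_i = b_i / cosα_i.
Slice 1: Δl = 1.4/cos0.2° = 1.400 m; N'_1 = 27·cos0.2° − 3·1.400 = 22.8; c'Δl = 8.12; W sinα = 0.1
Slice 2: Δl = 2.6/cos9.9° = 2.639 m; N'_2 = 180·cos9.9° − 35·2.639 = 84.9; c'Δl = 15.31; W sinα = 30.9
Slice 3: Δl = 1.9/cos21.2° = 2.038 m; N'_3 = 139·cos21.2° − 22·2.038 = 84.8; c'Δl = 11.82; W sinα = 50.3
Slice 4: Δl = 1.9/cos31.4° = 2.226 m; N'_4 = 108·cos31.4° − 13·2.226 = 63.2; c'Δl = 12.91; W sinα = 56.3
Slice 5: Δl = 2.5/cos44.9° = 3.529 m; N'_5 = 65·cos44.9° − 12·3.529 = 3.7; c'Δl = 20.47; W sinα = 45.9
Σc'Δl = 68.6 kN/m; ΣN' = 259.4 kN/m; ΣW sinα = 183.5 kN/m
Resisting = 68.6 + 259.4·tan32.5° = 68.6 + 165.3 = 233.9 kN/m
FS = 233.9 / 183.5 = 1.275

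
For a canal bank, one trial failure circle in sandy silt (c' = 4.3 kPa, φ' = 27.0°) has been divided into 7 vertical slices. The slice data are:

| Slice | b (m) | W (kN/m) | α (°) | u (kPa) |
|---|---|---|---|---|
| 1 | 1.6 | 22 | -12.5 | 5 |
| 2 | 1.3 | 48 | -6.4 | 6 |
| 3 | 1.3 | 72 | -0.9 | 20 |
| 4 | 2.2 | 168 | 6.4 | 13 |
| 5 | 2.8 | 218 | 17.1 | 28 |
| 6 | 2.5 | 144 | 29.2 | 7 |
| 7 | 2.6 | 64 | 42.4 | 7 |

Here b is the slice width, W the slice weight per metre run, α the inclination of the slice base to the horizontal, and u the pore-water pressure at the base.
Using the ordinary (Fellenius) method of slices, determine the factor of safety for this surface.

Ordinary method of slices: FS = Σ[c'·Δl_i + (W_i cosα_i − u_i·Δl_i)·tanφ'] / Σ W_i sinα_i, with Δl_i = b_i / cosα_i.
Slice 1: Δl = 1.6/cos(-12.5°) = 1.639 m; N'_1 = 22·cos(-12.5°) − 5·1.639 = 13.3; c'Δl = 7.05; W sinα = -4.8
Slice 2: Δl = 1.3/cos(-6.4°) = 1.308 m; N'_2 = 48·cos(-6.4°) − 6·1.308 = 39.9; c'Δl = 5.63; W sinα = -5.4
Slice 3: Δl = 1.3/cos(-0.9°) = 1.300 m; N'_3 = 72·cos(-0.9°) − 20·1.300 = 46.0; c'Δl = 5.59; W sinα = -1.1
Slice 4: Δl = 2.2/cos6.4° = 2.214 m; N'_4 = 168·cos6.4° − 13·2.214 = 138.2; c'Δl = 9.52; W sinα = 18.7
Slice 5: Δl = 2.8/cos17.1° = 2.930 m; N'_5 = 218·cos17.1° − 28·2.930 = 126.3; c'Δl = 12.60; W sinα = 64.1
Slice 6: Δl = 2.5/cos29.2° = 2.864 m; N'_6 = 144·cos29.2° − 7·2.864 = 105.7; c'Δl = 12.31; W sinα = 70.3
Slice 7: Δl = 2.6/cos42.4° = 3.521 m; N'_7 = 64·cos42.4° − 7·3.521 = 22.6; c'Δl = 15.14; W sinα = 43.2
Σc'Δl = 67.8 kN/m; ΣN' = 491.9 kN/m; ΣW sinα = 185.0 kN/m
Resisting = 67.8 + 491.9·tan27.0° = 67.8 + 250.6 = 318.5 kN/m
FS = 318.5 / 185.0 = 1.722

FS = 1.72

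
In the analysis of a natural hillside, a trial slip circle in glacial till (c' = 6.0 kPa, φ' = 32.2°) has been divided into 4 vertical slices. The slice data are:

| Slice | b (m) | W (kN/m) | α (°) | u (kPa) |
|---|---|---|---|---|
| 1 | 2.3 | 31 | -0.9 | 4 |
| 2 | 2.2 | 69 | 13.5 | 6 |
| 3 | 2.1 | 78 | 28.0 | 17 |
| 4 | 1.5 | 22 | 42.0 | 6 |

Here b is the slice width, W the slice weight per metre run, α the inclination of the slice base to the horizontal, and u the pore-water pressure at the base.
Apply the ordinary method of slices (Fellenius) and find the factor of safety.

Ordinary method of slices: FS = Σ[c'·Δl_i + (W_i cosα_i − u_i·Δl_i)·tanφ'] / Σ W_i sinα_i, with Δl_i = b_i / cosα_i.
Slice 1: Δl = 2.3/cos(-0.9°) = 2.300 m; N'_1 = 31·cos(-0.9°) − 4·2.300 = 21.8; c'Δl = 13.80; W sinα = -0.5
Slice 2: Δl = 2.2/cos13.5° = 2.263 m; N'_2 = 69·cos13.5° − 6·2.263 = 53.5; c'Δl = 13.58; W sinα = 16.1
Slice 3: Δl = 2.1/cos28.0° = 2.378 m; N'_3 = 78·cos28.0° − 17·2.378 = 28.4; c'Δl = 14.27; W sinα = 36.6
Slice 4: Δl = 1.5/cos42.0° = 2.018 m; N'_4 = 22·cos42.0° − 6·2.018 = 4.2; c'Δl = 12.11; W sinα = 14.7
Σc'Δl = 53.8 kN/m; ΣN' = 108.0 kN/m; ΣW sinα = 67.0 kN/m
Resisting = 53.8 + 108.0·tan32.2° = 53.8 + 68.0 = 121.8 kN/m
FS = 121.8 / 67.0 = 1.818

FS = 1.82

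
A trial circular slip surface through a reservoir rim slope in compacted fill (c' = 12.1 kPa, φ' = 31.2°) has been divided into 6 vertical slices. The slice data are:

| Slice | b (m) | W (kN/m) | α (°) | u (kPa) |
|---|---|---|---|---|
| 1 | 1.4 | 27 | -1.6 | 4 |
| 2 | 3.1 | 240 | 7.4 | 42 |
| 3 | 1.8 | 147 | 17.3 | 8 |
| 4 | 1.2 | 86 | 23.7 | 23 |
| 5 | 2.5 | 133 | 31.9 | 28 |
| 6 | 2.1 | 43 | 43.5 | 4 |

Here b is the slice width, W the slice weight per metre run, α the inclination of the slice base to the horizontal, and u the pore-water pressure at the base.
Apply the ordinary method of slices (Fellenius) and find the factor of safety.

FS = 1.81

Ordinary method of slices: FS = Σ[c'·Δl_i + (W_i cosα_i − u_i·Δl_i)·tanφ'] / Σ W_i sinα_i, with Δl_i = b_i / cosα_i.
Slice 1: Δl = 1.4/cos(-1.6°) = 1.401 m; N'_1 = 27·cos(-1.6°) − 4·1.401 = 21.4; c'Δl = 16.95; W sinα = -0.8
Slice 2: Δl = 3.1/cos7.4° = 3.126 m; N'_2 = 240·cos7.4° − 42·3.126 = 106.7; c'Δl = 37.83; W sinα = 30.9
Slice 3: Δl = 1.8/cos17.3° = 1.885 m; N'_3 = 147·cos17.3° − 8·1.885 = 125.3; c'Δl = 22.81; W sinα = 43.7
Slice 4: Δl = 1.2/cos23.7° = 1.311 m; N'_4 = 86·cos23.7° − 23·1.311 = 48.6; c'Δl = 15.86; W sinα = 34.6
Slice 5: Δl = 2.5/cos31.9° = 2.945 m; N'_5 = 133·cos31.9° − 28·2.945 = 30.5; c'Δl = 35.63; W sinα = 70.3
Slice 6: Δl = 2.1/cos43.5° = 2.895 m; N'_6 = 43·cos43.5° − 4·2.895 = 19.6; c'Δl = 35.03; W sinα = 29.6
Σc'Δl = 164.1 kN/m; ΣN' = 352.0 kN/m; ΣW sinα = 208.3 kN/m
Resisting = 164.1 + 352.0·tan31.2° = 164.1 + 213.2 = 377.3 kN/m
FS = 377.3 / 208.3 = 1.811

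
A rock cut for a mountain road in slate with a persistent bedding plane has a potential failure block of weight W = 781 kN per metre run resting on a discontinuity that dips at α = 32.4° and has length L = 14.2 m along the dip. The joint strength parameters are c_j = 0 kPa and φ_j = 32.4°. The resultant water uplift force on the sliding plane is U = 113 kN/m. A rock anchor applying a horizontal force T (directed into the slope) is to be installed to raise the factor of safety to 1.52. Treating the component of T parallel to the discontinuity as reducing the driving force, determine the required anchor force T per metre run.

Resolving forces along and normal to the sliding plane, with the horizontal anchor force T adding T·sinα to the effective normal force and T·cosα acting up the plane against the driving force:
FS = [c_jL + (W cosα − U + T sinα) tanφ_j] / [W sinα − T cosα]
Without the anchor: N' = 546.4 kN/m, driving T_d = 418.5 kN/m, resisting R = 0·14.2 + 546.4·tan32.4° = 346.8 kN/m, FS = 0.83.
Setting FS = 1.52 and solving for T:
1.52·(418.5 − T cos32.4°) = 346.8 + T sin32.4°·tan32.4°
T·(sin32.4°·tan32.4° + 1.52·cos32.4°) = 1.52·418.5 − 346.8
T·(0.5358·0.6346 + 1.52·0.8443) = 636.1 − 346.8 = 289.3
T·1.6234 = 289.3
T = 178.2 kN/m

T = 178 kN/m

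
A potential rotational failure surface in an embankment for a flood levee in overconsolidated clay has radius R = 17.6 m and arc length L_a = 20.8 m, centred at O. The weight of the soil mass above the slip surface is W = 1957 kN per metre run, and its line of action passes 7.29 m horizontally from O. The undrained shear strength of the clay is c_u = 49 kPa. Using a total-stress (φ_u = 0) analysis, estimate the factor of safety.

FS = 1.26

Taking moments about the centre O, the resisting moment is provided by the undrained shear strength acting along the arc:
M_R = c_u·L_a·R = 49·20.80·17.6 = 17937.9 kN·m/m
M_D = W·d = 1957·7.29 = 14266.5 kN·m/m
FS = M_R / M_D = 17937.9 / 14266.5 = 1.257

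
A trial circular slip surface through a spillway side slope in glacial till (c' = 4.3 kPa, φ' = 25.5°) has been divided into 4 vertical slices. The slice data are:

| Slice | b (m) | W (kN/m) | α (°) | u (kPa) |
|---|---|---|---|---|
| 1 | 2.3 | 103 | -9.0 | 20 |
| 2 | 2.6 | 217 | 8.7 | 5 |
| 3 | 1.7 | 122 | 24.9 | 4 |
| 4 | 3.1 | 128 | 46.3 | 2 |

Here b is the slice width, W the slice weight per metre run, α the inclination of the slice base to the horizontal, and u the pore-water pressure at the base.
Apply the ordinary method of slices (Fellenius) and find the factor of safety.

FS = 1.61

Ordinary method of slices: FS = Σ[c'·Δl_i + (W_i cosα_i − u_i·Δl_i)·tanφ'] / Σ W_i sinα_i, with Δl_i = b_i / cosα_i.
Slice 1: Δl = 2.3/cos(-9.0°) = 2.329 m; N'_1 = 103·cos(-9.0°) − 20·2.329 = 55.2; c'Δl = 10.01; W sinα = -16.1
Slice 2: Δl = 2.6/cos8.7° = 2.630 m; N'_2 = 217·cos8.7° − 5·2.630 = 201.4; c'Δl = 11.31; W sinα = 32.8
Slice 3: Δl = 1.7/cos24.9° = 1.874 m; N'_3 = 122·cos24.9° − 4·1.874 = 103.2; c'Δl = 8.06; W sinα = 51.4
Slice 4: Δl = 3.1/cos46.3° = 4.487 m; N'_4 = 128·cos46.3° − 2·4.487 = 79.5; c'Δl = 19.29; W sinα = 92.5
Σc'Δl = 48.7 kN/m; ΣN' = 439.1 kN/m; ΣW sinα = 160.6 kN/m
Resisting = 48.7 + 439.1·tan25.5° = 48.7 + 209.5 = 258.1 kN/m
FS = 258.1 / 160.6 = 1.607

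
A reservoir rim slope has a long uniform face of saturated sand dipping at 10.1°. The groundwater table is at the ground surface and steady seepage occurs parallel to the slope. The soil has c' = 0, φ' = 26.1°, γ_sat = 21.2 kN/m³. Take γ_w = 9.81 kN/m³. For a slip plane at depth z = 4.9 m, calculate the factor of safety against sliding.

FS = 1.48

With seepage parallel to the slope and the water table at the surface, the effective normal stress on the slip plane uses the buoyant unit weight γ' = γ_sat − γ_w while the driving shear stress uses γ_sat:
FS = [c' + γ' z cos²β tanφ'] / [γ_sat z sinβ cosβ]
(For c' = 0 this reduces to FS = (γ'/γ_sat)·tanφ'/tanβ.)
γ' = 21.2 − 9.81 = 11.39 kN/m³
Numerator = 0.0 + 11.39·4.9·cos²10.1°·tan26.1° = 0.0 + 11.39·4.9·0.9692·0.4899 = 26.501 kPa
Denominator = 21.2·4.9·sin10.1°·cos10.1° = 21.2·4.9·0.1754·0.9845 = 17.935 kPa
FS = 26.501 / 17.935 = 1.478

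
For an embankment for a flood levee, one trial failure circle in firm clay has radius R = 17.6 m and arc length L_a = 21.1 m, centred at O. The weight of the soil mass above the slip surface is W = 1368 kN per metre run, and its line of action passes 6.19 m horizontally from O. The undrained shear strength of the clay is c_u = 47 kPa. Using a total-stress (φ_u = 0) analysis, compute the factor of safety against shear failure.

Taking moments about the centre O, the resisting moment is provided by the undrained shear strength acting along the arc:
M_R = c_u·L_a·R = 47·21.10·17.6 = 17453.9 kN·m/m
M_D = W·d = 1368·6.19 = 8467.9 kN·m/m
FS = M_R / M_D = 17453.9 / 8467.9 = 2.061

FS = 2.06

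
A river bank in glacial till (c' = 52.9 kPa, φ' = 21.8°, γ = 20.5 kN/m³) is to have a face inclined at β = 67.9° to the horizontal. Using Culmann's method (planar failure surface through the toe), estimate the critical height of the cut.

Culmann's analysis gives the critical failure plane at α_cr = (β + φ')/2 = (67.9 + 21.8)/2 = 44.9°, and the critical height
H_c = (4c'/γ) · sinβ cosφ' / [1 − cos(β − φ')]
    = (4·52.9/20.5) · sin67.9°·cos21.8° / [1 − cos(46.1°)]
    = 10.322 · 0.9265·0.9285 / [1 − 0.6934]
    = 10.322 · 0.8603 / 0.3066
    = 28.96 m

H_c = 28.96 m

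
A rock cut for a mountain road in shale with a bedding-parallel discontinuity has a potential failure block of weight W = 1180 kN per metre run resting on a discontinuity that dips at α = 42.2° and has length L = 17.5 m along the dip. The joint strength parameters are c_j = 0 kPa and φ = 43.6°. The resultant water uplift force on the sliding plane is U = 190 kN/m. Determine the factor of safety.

Resolving the block weight along and normal to the plane and applying the Mohr–Coulomb strength on the joint:
N' = W cosα − U = 1180·cos42.2° − 190 = 684.1 kN/m
Driving force T = W sinα = 1180·sin42.2° = 792.6 kN/m
Resisting force R = c_j·L + N'·tanφ = 0·17.5 + 684.1·tan43.6° = 0.0 + 651.5 = 651.5 kN/m
FS = R / T = 651.5 / 792.6 = 0.822

FS = 0.82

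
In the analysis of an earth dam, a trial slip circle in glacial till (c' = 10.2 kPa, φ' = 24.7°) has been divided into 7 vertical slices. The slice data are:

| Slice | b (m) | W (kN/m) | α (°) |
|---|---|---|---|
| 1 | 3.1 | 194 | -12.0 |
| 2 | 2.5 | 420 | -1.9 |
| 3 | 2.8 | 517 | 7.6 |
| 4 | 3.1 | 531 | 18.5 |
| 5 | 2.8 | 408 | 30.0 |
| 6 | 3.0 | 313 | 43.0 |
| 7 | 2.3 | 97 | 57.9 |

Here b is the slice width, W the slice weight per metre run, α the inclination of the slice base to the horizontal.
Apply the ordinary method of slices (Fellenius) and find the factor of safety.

Ordinary method of slices: FS = Σ[c'·Δl_i + (W_i cosα_i)·tanφ'] / Σ W_i sinα_i, with Δl_i = b_i / cosα_i.
Slice 1: Δl = 3.1/cos(-12.0°) = 3.169 m; N'_1 = 194·cos(-12.0°) = 189.8; c'Δl = 32.33; W sinα = -40.3
Slice 2: Δl = 2.5/cos(-1.9°) = 2.501 m; N'_2 = 420·cos(-1.9°) = 419.8; c'Δl = 25.51; W sinα = -13.9
Slice 3: Δl = 2.8/cos7.6° = 2.825 m; N'_3 = 517·cos7.6° = 512.5; c'Δl = 28.81; W sinα = 68.4
Slice 4: Δl = 3.1/cos18.5° = 3.269 m; N'_4 = 531·cos18.5° = 503.6; c'Δl = 33.34; W sinα = 168.5
Slice 5: Δl = 2.8/cos30.0° = 3.233 m; N'_5 = 408·cos30.0° = 353.3; c'Δl = 32.98; W sinα = 204.0
Slice 6: Δl = 3.0/cos43.0° = 4.102 m; N'_6 = 313·cos43.0° = 228.9; c'Δl = 41.84; W sinα = 213.5
Slice 7: Δl = 2.3/cos57.9° = 4.328 m; N'_7 = 97·cos57.9° = 51.5; c'Δl = 44.15; W sinα = 82.2
Σc'Δl = 239.0 kN/m; ΣN' = 2259.3 kN/m; ΣW sinα = 682.2 kN/m
Resisting = 239.0 + 2259.3·tan24.7° = 239.0 + 1039.2 = 1278.1 kN/m
FS = 1278.1 / 682.2 = 1.873

FS = 1.87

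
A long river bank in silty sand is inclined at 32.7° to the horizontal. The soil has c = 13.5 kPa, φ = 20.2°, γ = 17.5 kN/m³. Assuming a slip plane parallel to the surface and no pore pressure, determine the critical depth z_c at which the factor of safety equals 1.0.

Setting FS = 1.00 in FS = [c + γz cos²β tanφ] / [γz sinβ cosβ] and solving for z:
z = c / [γ cosβ (FS·sinβ − cosβ·tanφ)]
  = 13.5 / [17.5·cos32.7°·(1.00·sin32.7° − cos32.7°·tan20.2°)]
  = 13.5 / [17.5·0.8415·(1.00·0.5402 − 0.8415·0.3679)]
  = 13.5 / 3.3963 = 3.975 m

z_c = 3.97 m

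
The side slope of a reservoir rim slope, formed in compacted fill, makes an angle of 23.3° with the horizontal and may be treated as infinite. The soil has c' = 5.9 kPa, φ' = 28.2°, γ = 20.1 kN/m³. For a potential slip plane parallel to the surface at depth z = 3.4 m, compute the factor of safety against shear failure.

FS = 1.48

For an infinite slope with a slip plane parallel to the surface (no pore pressure): FS = [c' + γz cos²β tanφ'] / [γz sinβ cosβ].
γz = 20.1·3.4 = 68.34 kN/m²
Numerator = 5.9 + 68.34·cos²23.3°·tan28.2° = 5.9 + 68.34·0.8435·0.5362 = 36.810 kPa
Denominator = 68.34·sin23.3°·cos23.3° = 68.34·0.3955·0.9184 = 24.827 kPa
FS = 36.810 / 24.827 = 1.483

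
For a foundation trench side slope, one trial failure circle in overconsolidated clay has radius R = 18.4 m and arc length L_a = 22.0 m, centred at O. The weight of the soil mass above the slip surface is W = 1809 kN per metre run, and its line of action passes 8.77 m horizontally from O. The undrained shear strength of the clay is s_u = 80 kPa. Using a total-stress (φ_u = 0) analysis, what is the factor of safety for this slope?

FS = 2.04

Taking moments about the centre O, the resisting moment is provided by the undrained shear strength acting along the arc:
M_R = s_u·L_a·R = 80·22.00·18.4 = 32384.0 kN·m/m
M_D = W·d = 1809·8.77 = 15864.9 kN·m/m
FS = M_R / M_D = 32384.0 / 15864.9 = 2.041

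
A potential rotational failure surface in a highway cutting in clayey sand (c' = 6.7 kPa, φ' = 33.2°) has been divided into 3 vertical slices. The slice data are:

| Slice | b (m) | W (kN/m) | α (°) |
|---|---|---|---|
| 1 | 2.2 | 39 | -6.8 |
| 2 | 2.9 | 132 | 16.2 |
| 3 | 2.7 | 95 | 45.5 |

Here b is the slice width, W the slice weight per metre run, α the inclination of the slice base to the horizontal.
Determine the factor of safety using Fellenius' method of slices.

Ordinary method of slices: FS = Σ[c'·Δl_i + (W_i cosα_i)·tanφ'] / Σ W_i sinα_i, with Δl_i = b_i / cosα_i.
Slice 1: Δl = 2.2/cos(-6.8°) = 2.216 m; N'_1 = 39·cos(-6.8°) = 38.7; c'Δl = 14.84; W sinα = -4.6
Slice 2: Δl = 2.9/cos16.2° = 3.020 m; N'_2 = 132·cos16.2° = 126.8; c'Δl = 20.23; W sinα = 36.8
Slice 3: Δl = 2.7/cos45.5° = 3.852 m; N'_3 = 95·cos45.5° = 66.6; c'Δl = 25.81; W sinα = 67.8
Σc'Δl = 60.9 kN/m; ΣN' = 232.1 kN/m; ΣW sinα = 100.0 kN/m
Resisting = 60.9 + 232.1·tan33.2° = 60.9 + 151.9 = 212.8 kN/m
FS = 212.8 / 100.0 = 2.128

FS = 2.13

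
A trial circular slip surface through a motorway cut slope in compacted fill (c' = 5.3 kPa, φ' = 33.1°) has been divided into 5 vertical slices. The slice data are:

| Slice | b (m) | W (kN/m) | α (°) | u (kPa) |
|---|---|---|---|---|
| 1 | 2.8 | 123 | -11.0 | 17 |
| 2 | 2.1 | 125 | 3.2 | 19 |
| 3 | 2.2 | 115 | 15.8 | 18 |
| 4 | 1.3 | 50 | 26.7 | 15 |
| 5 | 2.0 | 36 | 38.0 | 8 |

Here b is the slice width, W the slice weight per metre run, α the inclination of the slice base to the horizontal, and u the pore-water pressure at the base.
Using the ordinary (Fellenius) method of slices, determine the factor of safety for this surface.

FS = 3.83

Ordinary method of slices: FS = Σ[c'·Δl_i + (W_i cosα_i − u_i·Δl_i)·tanφ'] / Σ W_i sinα_i, with Δl_i = b_i / cosα_i.
Slice 1: Δl = 2.8/cos(-11.0°) = 2.852 m; N'_1 = 123·cos(-11.0°) − 17·2.852 = 72.2; c'Δl = 15.12; W sinα = -23.5
Slice 2: Δl = 2.1/cos3.2° = 2.103 m; N'_2 = 125·cos3.2° − 19·2.103 = 84.8; c'Δl = 11.15; W sinα = 7.0
Slice 3: Δl = 2.2/cos15.8° = 2.286 m; N'_3 = 115·cos15.8° − 18·2.286 = 69.5; c'Δl = 12.12; W sinα = 31.3
Slice 4: Δl = 1.3/cos26.7° = 1.455 m; N'_4 = 50·cos26.7° − 15·1.455 = 22.8; c'Δl = 7.71; W sinα = 22.5
Slice 5: Δl = 2.0/cos38.0° = 2.538 m; N'_5 = 36·cos38.0° − 8·2.538 = 8.1; c'Δl = 13.45; W sinα = 22.2
Σc'Δl = 59.5 kN/m; ΣN' = 257.5 kN/m; ΣW sinα = 59.5 kN/m
Resisting = 59.5 + 257.5·tan33.1° = 59.5 + 167.9 = 227.4 kN/m
FS = 227.4 / 59.5 = 3.825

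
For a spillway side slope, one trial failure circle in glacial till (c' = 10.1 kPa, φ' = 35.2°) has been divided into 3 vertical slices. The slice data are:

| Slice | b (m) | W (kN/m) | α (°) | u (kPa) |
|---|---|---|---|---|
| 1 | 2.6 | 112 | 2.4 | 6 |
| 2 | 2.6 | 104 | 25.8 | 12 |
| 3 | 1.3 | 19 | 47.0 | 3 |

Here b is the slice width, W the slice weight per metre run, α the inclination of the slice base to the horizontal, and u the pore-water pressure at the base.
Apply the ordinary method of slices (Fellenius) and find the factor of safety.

Ordinary method of slices: FS = Σ[c'·Δl_i + (W_i cosα_i − u_i·Δl_i)·tanφ'] / Σ W_i sinα_i, with Δl_i = b_i / cosα_i.
Slice 1: Δl = 2.6/cos2.4° = 2.602 m; N'_1 = 112·cos2.4° − 6·2.602 = 96.3; c'Δl = 26.28; W sinα = 4.7
Slice 2: Δl = 2.6/cos25.8° = 2.888 m; N'_2 = 104·cos25.8° − 12·2.888 = 59.0; c'Δl = 29.17; W sinα = 45.3
Slice 3: Δl = 1.3/cos47.0° = 1.906 m; N'_3 = 19·cos47.0° − 3·1.906 = 7.2; c'Δl = 19.25; W sinα = 13.9
Σc'Δl = 74.7 kN/m; ΣN' = 162.5 kN/m; ΣW sinα = 63.8 kN/m
Resisting = 74.7 + 162.5·tan35.2° = 74.7 + 114.6 = 189.3 kN/m
FS = 189.3 / 63.8 = 2.965

FS = 2.97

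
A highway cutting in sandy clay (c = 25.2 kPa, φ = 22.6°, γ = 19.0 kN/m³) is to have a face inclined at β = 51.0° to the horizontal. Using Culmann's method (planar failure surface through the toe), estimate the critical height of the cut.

Culmann's analysis gives the critical failure plane at α_cr = (β + φ)/2 = (51.0 + 22.6)/2 = 36.8°, and the critical height
H_c = (4c/γ) · sinβ cosφ / [1 − cos(β − φ)]
    = (4·25.2/19.0) · sin51.0°·cos22.6° / [1 − cos(28.4°)]
    = 5.305 · 0.7771·0.9232 / [1 − 0.8796]
    = 5.305 · 0.7175 / 0.1204
    = 31.63 m

H_c = 31.63 m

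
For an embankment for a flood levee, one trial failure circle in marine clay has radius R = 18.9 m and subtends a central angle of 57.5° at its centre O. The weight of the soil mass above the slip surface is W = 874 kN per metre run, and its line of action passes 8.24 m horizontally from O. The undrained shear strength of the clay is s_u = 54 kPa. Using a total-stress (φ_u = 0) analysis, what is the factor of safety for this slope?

FS = 2.69

Taking moments about the centre O, the resisting moment is provided by the undrained shear strength acting along the arc:
Arc length L_a = R·θ = 18.9·(57.5°·π/180) = 18.9·1.0036 = 18.97 m
M_R = s_u·L_a·R = 54·18.97·18.9 = 19358.1 kN·m/m
M_D = W·d = 874·8.24 = 7201.8 kN·m/m
FS = M_R / M_D = 19358.1 / 7201.8 = 2.688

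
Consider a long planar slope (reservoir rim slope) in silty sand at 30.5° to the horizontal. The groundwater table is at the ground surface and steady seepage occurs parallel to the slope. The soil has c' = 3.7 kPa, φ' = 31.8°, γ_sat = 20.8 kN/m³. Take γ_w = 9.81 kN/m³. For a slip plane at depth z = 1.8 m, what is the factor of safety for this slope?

With seepage parallel to the slope and the water table at the surface, the effective normal stress on the slip plane uses the buoyant unit weight γ' = γ_sat − γ_w while the driving shear stress uses γ_sat:
FS = [c' + γ' z cos²β tanφ'] / [γ_sat z sinβ cosβ]
γ' = 20.8 − 9.81 = 10.99 kN/m³
Numerator = 3.7 + 10.99·1.8·cos²30.5°·tan31.8° = 3.7 + 10.99·1.8·0.7424·0.6200 = 12.806 kPa
Denominator = 20.8·1.8·sin30.5°·cos30.5° = 20.8·1.8·0.5075·0.8616 = 16.373 kPa
FS = 12.806 / 16.373 = 0.782

FS = 0.78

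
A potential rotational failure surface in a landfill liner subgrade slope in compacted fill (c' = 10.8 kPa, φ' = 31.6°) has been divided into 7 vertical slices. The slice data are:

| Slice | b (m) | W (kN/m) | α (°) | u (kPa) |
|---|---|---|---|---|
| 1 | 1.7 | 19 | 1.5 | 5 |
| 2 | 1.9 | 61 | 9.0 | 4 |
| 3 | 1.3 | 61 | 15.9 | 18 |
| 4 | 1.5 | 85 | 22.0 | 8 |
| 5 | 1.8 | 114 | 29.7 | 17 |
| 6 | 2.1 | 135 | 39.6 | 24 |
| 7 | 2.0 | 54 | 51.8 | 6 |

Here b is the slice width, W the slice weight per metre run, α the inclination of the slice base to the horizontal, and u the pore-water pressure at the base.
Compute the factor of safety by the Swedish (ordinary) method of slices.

Ordinary method of slices: FS = Σ[c'·Δl_i + (W_i cosα_i − u_i·Δl_i)·tanφ'] / Σ W_i sinα_i, with Δl_i = b_i / cosα_i.
Slice 1: Δl = 1.7/cos1.5° = 1.701 m; N'_1 = 19·cos1.5° − 5·1.701 = 10.5; c'Δl = 18.37; W sinα = 0.5
Slice 2: Δl = 1.9/cos9.0° = 1.924 m; N'_2 = 61·cos9.0° − 4·1.924 = 52.6; c'Δl = 20.78; W sinα = 9.5
Slice 3: Δl = 1.3/cos15.9° = 1.352 m; N'_3 = 61·cos15.9° − 18·1.352 = 34.3; c'Δl = 14.60; W sinα = 16.7
Slice 4: Δl = 1.5/cos22.0° = 1.618 m; N'_4 = 85·cos22.0° − 8·1.618 = 65.9; c'Δl = 17.47; W sinα = 31.8
Slice 5: Δl = 1.8/cos29.7° = 2.072 m; N'_5 = 114·cos29.7° − 17·2.072 = 63.8; c'Δl = 22.38; W sinα = 56.5
Slice 6: Δl = 2.1/cos39.6° = 2.725 m; N'_6 = 135·cos39.6° − 24·2.725 = 38.6; c'Δl = 29.43; W sinα = 86.1
Slice 7: Δl = 2.0/cos51.8° = 3.234 m; N'_7 = 54·cos51.8° − 6·3.234 = 14.0; c'Δl = 34.93; W sinα = 42.4
Σc'Δl = 158.0 kN/m; ΣN' = 279.6 kN/m; ΣW sinα = 243.6 kN/m
Resisting = 158.0 + 279.6·tan31.6° = 158.0 + 172.0 = 330.0 kN/m
FS = 330.0 / 243.6 = 1.355

FS = 1.35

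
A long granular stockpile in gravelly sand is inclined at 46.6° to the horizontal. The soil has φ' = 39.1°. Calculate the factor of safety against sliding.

FS = 0.77

For a dry cohesionless infinite slope the factor of safety is FS = tanφ' / tanβ.
FS = tan39.1° / tan46.6° = 0.8127 / 1.0575 = 0.769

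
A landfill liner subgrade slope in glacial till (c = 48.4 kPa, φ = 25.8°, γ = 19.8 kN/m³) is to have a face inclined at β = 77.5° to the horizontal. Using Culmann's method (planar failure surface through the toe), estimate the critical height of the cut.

Culmann's analysis gives the critical failure plane at α_cr = (β + φ)/2 = (77.5 + 25.8)/2 = 51.6°, and the critical height
H_c = (4c/γ) · sinβ cosφ / [1 − cos(β − φ)]
    = (4·48.4/19.8) · sin77.5°·cos25.8° / [1 − cos(51.7°)]
    = 9.778 · 0.9763·0.9003 / [1 − 0.6198]
    = 9.778 · 0.8790 / 0.3802
    = 22.60 m

H_c = 22.60 m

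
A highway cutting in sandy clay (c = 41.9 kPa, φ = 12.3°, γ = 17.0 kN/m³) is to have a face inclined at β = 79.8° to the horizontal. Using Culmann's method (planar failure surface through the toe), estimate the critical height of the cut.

Culmann's analysis gives the critical failure plane at α_cr = (β + φ)/2 = (79.8 + 12.3)/2 = 46.0°, and the critical height
H_c = (4c/γ) · sinβ cosφ / [1 − cos(β − φ)]
    = (4·41.9/17.0) · sin79.8°·cos12.3° / [1 − cos(67.5°)]
    = 9.859 · 0.9842·0.9770 / [1 − 0.3827]
    = 9.859 · 0.9616 / 0.6173
    = 15.36 m

H_c = 15.36 m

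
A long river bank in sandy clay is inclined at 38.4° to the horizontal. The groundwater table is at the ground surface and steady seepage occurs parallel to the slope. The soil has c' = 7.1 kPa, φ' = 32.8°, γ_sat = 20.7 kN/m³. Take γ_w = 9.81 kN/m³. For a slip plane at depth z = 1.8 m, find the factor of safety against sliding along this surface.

With seepage parallel to the slope and the water table at the surface, the effective normal stress on the slip plane uses the buoyant unit weight γ' = γ_sat − γ_w while the driving shear stress uses γ_sat:
FS = [c' + γ' z cos²β tanφ'] / [γ_sat z sinβ cosβ]
γ' = 20.7 − 9.81 = 10.89 kN/m³
Numerator = 7.1 + 10.89·1.8·cos²38.4°·tan32.8° = 7.1 + 10.89·1.8·0.6142·0.6445 = 14.859 kPa
Denominator = 20.7·1.8·sin38.4°·cos38.4° = 20.7·1.8·0.6211·0.7837 = 18.138 kPa
FS = 14.859 / 18.138 = 0.819

FS = 0.82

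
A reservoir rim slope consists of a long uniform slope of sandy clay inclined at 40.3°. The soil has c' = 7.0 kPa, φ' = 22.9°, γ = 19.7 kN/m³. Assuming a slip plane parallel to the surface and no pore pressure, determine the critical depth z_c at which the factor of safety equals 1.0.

Setting FS = 1.00 in FS = [c' + γz cos²β tanφ'] / [γz sinβ cosβ] and solving for z:
z = c' / [γ cosβ (FS·sinβ − cosβ·tanφ')]
  = 7.0 / [19.7·cos40.3°·(1.00·sin40.3° − cos40.3°·tan22.9°)]
  = 7.0 / [19.7·0.7627·(1.00·0.6468 − 0.7627·0.4224)]
  = 7.0 / 4.8774 = 1.435 m

z_c = 1.44 m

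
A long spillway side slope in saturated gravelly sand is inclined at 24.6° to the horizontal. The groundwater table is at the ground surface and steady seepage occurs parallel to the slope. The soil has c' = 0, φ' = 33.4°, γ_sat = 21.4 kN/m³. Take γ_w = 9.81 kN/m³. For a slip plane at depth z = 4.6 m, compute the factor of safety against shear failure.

FS = 0.78

With seepage parallel to the slope and the water table at the surface, the effective normal stress on the slip plane uses the buoyant unit weight γ' = γ_sat − γ_w while the driving shear stress uses γ_sat:
FS = [c' + γ' z cos²β tanφ'] / [γ_sat z sinβ cosβ]
(For c' = 0 this reduces to FS = (γ'/γ_sat)·tanφ'/tanβ.)
γ' = 21.4 − 9.81 = 11.59 kN/m³
Numerator = 0.0 + 11.59·4.6·cos²24.6°·tan33.4° = 0.0 + 11.59·4.6·0.8267·0.6594 = 29.062 kPa
Denominator = 21.4·4.6·sin24.6°·cos24.6° = 21.4·4.6·0.4163·0.9092 = 37.259 kPa
FS = 29.062 / 37.259 = 0.780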